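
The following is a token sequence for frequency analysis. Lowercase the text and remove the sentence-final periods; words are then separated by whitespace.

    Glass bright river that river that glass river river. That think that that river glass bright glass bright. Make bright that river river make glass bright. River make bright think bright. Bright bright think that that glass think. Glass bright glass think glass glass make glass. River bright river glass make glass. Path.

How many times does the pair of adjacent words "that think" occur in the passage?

Scanning the 52 overlapping bigram windows for "that think":
  position 10–11: that think

1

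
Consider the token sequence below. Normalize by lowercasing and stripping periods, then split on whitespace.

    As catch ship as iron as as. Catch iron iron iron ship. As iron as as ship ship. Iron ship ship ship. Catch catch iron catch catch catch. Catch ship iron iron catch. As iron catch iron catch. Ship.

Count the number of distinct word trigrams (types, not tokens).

32

39 tokens → 37 trigram windows in total.
Repeated trigrams (each contributes count−1 duplicates):
  as iron as: 2
  catch catch catch: 2
  catch iron catch: 2
  iron as as: 2
  ship as iron: 2
5 duplicate windows → 37 − 5 = 32 distinct.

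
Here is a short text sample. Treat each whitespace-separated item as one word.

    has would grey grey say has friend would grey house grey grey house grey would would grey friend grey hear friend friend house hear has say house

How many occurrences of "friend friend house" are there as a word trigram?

Scanning the 25 overlapping trigram windows for "friend friend house":
  position 21–23: friend friend house

1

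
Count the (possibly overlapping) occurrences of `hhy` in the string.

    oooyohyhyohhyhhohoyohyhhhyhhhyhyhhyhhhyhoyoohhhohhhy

6

Sliding a length-3 window over the 52 characters (50 positions):
  position 11–13: hhy
  position 24–26: hhy
  position 28–30: hhy
  position 33–35: hhy
  position 37–39: hhy
  position 50–52: hhy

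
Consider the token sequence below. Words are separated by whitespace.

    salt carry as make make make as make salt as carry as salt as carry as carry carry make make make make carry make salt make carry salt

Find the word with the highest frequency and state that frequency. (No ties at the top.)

Unigram frequencies (highest first):
  make: 10
  carry: 7
  as: 6
  salt: 5

"make", 10 times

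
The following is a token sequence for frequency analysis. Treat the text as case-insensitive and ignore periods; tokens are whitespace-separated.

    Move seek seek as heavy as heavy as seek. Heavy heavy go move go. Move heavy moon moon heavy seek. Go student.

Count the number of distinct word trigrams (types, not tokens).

19

22 tokens → 20 trigram windows in total.
Repeated trigrams (each contributes count−1 duplicates):
  as heavy as: 2
1 duplicate windows → 20 − 1 = 19 distinct.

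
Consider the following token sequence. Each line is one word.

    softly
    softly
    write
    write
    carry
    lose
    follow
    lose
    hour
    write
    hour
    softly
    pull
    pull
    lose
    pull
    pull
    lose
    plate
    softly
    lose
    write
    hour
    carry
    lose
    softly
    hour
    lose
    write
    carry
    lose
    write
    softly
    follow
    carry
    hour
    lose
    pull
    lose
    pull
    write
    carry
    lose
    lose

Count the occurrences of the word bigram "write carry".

3

Scanning the 43 overlapping bigram windows for "write carry":
  position 4–5: write carry
  position 29–30: write carry
  position 41–42: write carry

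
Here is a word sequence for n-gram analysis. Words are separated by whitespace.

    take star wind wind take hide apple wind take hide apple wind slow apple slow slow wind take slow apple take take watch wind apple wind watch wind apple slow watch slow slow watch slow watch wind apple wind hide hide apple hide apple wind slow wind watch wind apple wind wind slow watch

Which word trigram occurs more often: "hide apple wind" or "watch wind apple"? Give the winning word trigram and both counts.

"hide apple wind": 3 occurrences
"watch wind apple": 4 occurrences

"watch wind apple" (4 vs 3)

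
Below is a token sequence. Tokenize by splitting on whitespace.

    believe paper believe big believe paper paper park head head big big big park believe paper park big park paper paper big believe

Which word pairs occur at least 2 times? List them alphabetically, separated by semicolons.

believe paper; big believe; big big; big park; paper paper; paper park

Bigram counts meeting the condition (at least 2 times):
  believe paper: 3
  big believe: 2
  big big: 2
  big park: 2
  paper paper: 2
  paper park: 2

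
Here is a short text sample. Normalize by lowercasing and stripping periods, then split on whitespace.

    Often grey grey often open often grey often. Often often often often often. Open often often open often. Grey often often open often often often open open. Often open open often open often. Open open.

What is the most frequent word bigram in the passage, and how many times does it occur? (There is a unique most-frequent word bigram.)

"often often", 9 times

Bigram frequencies (highest first):
  often often: 9
  often open: 8
  open often: 7
  often grey: 3
  grey often: 3
  open open: 3
  … (1 more, each ≤ 1)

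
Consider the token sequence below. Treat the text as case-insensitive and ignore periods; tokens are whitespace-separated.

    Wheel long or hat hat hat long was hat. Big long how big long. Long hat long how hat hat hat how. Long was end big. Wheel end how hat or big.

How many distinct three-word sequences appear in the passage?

29

32 tokens → 30 trigram windows in total.
Repeated trigrams (each contributes count−1 duplicates):
  hat hat hat: 2
1 duplicate windows → 30 − 1 = 29 distinct.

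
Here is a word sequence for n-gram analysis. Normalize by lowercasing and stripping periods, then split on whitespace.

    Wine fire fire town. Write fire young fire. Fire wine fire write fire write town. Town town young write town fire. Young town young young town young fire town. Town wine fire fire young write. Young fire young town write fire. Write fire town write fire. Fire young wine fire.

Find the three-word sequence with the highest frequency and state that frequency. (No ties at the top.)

Trigram frequencies (highest first):
  town write fire: 3
  wine fire fire: 2
  fire town write: 2
  fire write fire: 2
  write fire write: 2
  fire young town: 2
  … (33 more, each ≤ 2)

"town write fire", 3 times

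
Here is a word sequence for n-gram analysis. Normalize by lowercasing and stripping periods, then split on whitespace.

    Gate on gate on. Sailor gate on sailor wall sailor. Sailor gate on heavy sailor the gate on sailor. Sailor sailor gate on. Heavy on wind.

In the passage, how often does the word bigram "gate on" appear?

Scanning the 25 overlapping bigram windows for "gate on":
  position 1–2: gate on
  position 3–4: gate on
  position 6–7: gate on
  position 12–13: gate on
  position 17–18: gate on
  position 22–23: gate on

6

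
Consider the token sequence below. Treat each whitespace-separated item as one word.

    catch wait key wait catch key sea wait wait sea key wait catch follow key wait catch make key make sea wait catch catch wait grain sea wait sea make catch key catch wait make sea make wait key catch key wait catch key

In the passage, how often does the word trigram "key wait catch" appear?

4

Scanning the 42 overlapping trigram windows for "key wait catch":
  position 3–5: key wait catch
  position 11–13: key wait catch
  position 15–17: key wait catch
  position 41–43: key wait catch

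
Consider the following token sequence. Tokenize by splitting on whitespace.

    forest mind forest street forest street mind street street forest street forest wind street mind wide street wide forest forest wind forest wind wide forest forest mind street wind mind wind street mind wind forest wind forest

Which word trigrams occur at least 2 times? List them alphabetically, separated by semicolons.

Trigram counts meeting the condition (at least 2 times):
  forest street forest: 2
  forest wind forest: 2
  street forest street: 2
  wide forest forest: 2
  wind forest wind: 2
  wind street mind: 2

forest street forest; forest wind forest; street forest street; wide forest forest; wind forest wind; wind street mind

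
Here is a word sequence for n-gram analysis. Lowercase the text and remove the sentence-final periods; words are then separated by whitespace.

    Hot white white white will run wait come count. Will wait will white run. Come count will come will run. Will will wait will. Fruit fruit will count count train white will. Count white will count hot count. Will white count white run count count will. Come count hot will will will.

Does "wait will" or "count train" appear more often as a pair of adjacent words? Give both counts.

"wait will" (2 vs 1)

"wait will": 2 occurrences
"count train": 1 occurrence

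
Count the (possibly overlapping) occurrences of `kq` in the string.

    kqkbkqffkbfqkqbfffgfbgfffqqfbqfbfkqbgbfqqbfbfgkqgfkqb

Sliding a length-2 window over the 53 characters (52 positions):
  position 1–2: kq
  position 5–6: kq
  position 13–14: kq
  position 34–35: kq
  position 47–48: kq
  position 51–52: kq

6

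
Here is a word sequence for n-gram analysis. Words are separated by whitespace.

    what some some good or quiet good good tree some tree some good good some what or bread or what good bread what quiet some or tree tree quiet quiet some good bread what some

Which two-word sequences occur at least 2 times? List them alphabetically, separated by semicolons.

Bigram counts meeting the condition (at least 2 times):
  bread what: 2
  good bread: 2
  good good: 2
  quiet some: 2
  some good: 3
  tree some: 2
  what some: 2

bread what; good bread; good good; quiet some; some good; tree some; what some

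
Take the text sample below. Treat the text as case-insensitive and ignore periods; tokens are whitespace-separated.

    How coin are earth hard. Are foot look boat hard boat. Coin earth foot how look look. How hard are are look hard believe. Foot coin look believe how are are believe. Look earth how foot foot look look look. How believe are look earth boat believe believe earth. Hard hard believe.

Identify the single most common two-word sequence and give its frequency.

Bigram frequencies (highest first):
  look look: 3
  earth hard: 2
  hard are: 2
  foot look: 2
  look how: 2
  are are: 2
  … (35 more, each ≤ 2)

"look look", 3 times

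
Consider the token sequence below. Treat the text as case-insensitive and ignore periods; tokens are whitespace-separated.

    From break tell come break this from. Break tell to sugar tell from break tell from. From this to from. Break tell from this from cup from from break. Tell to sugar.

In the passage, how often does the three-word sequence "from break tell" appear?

5

Scanning the 30 overlapping trigram windows for "from break tell":
  position 1–3: from break tell
  position 7–9: from break tell
  position 13–15: from break tell
  position 20–22: from break tell
  position 28–30: from break tell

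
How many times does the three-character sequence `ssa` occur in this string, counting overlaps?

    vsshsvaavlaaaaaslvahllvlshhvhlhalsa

0

Sliding a length-3 window over the 35 characters (33 positions):
  (no match at any position)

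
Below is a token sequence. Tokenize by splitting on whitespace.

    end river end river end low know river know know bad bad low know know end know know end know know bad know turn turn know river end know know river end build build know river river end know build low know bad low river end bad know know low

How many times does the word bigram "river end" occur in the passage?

6

Scanning the 49 overlapping bigram windows for "river end":
  position 2–3: river end
  position 4–5: river end
  position 27–28: river end
  position 31–32: river end
  position 37–38: river end
  position 45–46: river end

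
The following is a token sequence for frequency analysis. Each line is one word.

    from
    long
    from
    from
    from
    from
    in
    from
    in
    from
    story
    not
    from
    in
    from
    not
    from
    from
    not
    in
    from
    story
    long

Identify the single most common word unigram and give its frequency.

Unigram frequencies (highest first):
  from: 12
  in: 4
  not: 3
  long: 2
  story: 2

"from", 12 times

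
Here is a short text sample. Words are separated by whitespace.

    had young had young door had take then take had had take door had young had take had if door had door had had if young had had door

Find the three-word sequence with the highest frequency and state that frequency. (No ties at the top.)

Trigram frequencies (highest first):
  had young had: 2
  young had young: 1
  had young door: 1
  young door had: 1
  door had take: 1
  had take then: 1
  … (20 more, each ≤ 1)

"had young had", 2 times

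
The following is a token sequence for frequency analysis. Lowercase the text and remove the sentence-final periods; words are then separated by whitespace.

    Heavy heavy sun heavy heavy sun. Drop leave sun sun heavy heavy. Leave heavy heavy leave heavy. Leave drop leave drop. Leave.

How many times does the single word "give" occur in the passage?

Scanning the 22 tokens for "give":
  (none found)

0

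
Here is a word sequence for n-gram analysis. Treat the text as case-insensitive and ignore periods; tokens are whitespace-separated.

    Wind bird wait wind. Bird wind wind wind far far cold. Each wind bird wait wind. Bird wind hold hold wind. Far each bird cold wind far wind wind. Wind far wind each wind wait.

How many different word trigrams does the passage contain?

35 tokens → 33 trigram windows in total.
Repeated trigrams (each contributes count−1 duplicates):
  bird wait wind: 2
  wait wind bird: 2
  wind bird wait: 2
  wind bird wind: 2
  wind far wind: 2
  wind wind far: 2
  wind wind wind: 2
7 duplicate windows → 33 − 7 = 26 distinct.

26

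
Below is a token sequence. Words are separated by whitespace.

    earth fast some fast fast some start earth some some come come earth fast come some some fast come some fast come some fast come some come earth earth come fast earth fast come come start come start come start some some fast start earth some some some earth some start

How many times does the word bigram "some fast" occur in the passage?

Scanning the 50 overlapping bigram windows for "some fast":
  position 3–4: some fast
  position 17–18: some fast
  position 20–21: some fast
  position 23–24: some fast
  position 42–43: some fast

5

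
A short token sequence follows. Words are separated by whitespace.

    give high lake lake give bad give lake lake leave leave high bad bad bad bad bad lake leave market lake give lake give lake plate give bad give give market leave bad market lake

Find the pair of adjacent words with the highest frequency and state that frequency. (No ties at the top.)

"bad bad", 4 times

Bigram frequencies (highest first):
  bad bad: 4
  lake give: 3
  give lake: 3
  lake lake: 2
  give bad: 2
  bad give: 2
  … (16 more, each ≤ 2)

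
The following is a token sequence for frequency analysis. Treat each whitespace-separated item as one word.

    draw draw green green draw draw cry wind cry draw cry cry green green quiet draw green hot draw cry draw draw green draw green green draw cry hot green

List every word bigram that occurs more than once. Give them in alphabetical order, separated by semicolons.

Bigram counts meeting the condition (more than once):
  cry draw: 2
  draw cry: 4
  draw draw: 3
  draw green: 4
  green draw: 3
  green green: 3

cry draw; draw cry; draw draw; draw green; green draw; green green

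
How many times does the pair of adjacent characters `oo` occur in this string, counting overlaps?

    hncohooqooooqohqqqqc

Sliding a length-2 window over the 20 characters (19 positions):
  position 6–7: oo
  position 9–10: oo
  position 10–11: oo
  position 11–12: oo

4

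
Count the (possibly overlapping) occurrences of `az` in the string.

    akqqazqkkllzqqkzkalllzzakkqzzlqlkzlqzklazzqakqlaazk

Sliding a length-2 window over the 51 characters (50 positions):
  position 5–6: az
  position 40–41: az
  position 49–50: az

3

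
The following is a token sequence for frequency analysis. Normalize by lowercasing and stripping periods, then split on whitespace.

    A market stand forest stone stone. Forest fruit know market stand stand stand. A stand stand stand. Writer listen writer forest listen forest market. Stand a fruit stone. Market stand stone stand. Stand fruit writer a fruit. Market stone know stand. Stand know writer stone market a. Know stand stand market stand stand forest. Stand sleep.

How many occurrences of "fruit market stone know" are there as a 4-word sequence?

Scanning the 53 overlapping 4-gram windows for "fruit market stone know":
  position 37–40: fruit market stone know

1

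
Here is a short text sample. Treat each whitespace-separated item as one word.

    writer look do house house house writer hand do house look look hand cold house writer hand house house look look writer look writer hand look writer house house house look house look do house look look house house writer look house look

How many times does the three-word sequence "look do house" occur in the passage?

2

Scanning the 41 overlapping trigram windows for "look do house":
  position 2–4: look do house
  position 33–35: look do house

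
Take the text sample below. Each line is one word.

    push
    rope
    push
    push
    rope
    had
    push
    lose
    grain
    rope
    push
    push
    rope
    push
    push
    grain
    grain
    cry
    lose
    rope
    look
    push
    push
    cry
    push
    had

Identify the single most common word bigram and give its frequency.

"push push", 4 times

Bigram frequencies (highest first):
  push push: 4
  push rope: 3
  rope push: 3
  rope had: 1
  had push: 1
  push lose: 1
  … (12 more, each ≤ 1)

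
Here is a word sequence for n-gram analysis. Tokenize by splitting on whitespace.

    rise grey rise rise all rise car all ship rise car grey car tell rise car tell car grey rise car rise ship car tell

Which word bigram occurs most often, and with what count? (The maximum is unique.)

"rise car", 4 times

Bigram frequencies (highest first):
  rise car: 4
  car tell: 3
  grey rise: 2
  car grey: 2
  rise grey: 1
  rise rise: 1
  … (11 more, each ≤ 1)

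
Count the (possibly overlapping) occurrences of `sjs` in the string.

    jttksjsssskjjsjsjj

2

Sliding a length-3 window over the 18 characters (16 positions):
  position 5–7: sjs
  position 14–16: sjs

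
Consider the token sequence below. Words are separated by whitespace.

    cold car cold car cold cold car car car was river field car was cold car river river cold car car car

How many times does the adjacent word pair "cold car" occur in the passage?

5

Scanning the 21 overlapping bigram windows for "cold car":
  position 1–2: cold car
  position 3–4: cold car
  position 6–7: cold car
  position 15–16: cold car
  position 19–20: cold car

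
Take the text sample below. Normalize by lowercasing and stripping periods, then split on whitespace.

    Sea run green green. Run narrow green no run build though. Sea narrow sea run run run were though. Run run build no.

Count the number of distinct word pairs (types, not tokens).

18

23 tokens → 22 bigram windows in total.
Repeated bigrams (each contributes count−1 duplicates):
  run run: 3
  run build: 2
  sea run: 2
4 duplicate windows → 22 − 4 = 18 distinct.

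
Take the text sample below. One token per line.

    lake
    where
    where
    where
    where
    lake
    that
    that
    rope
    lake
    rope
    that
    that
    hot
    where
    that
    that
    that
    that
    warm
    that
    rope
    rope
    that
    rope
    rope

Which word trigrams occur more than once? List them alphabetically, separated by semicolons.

that rope rope; that that that; where where where

Trigram counts meeting the condition (more than once):
  that rope rope: 2
  that that that: 2
  where where where: 2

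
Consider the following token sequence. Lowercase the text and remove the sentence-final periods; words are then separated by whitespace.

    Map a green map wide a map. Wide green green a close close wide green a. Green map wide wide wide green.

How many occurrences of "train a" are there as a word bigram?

Scanning the 21 overlapping bigram windows for "train a":
  (none found)

0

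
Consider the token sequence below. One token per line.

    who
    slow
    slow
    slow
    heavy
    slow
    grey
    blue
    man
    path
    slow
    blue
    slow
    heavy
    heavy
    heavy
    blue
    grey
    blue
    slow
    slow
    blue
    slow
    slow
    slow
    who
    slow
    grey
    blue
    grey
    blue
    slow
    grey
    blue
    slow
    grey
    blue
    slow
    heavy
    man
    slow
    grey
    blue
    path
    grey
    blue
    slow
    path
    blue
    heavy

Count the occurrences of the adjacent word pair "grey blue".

Scanning the 49 overlapping bigram windows for "grey blue":
  position 7–8: grey blue
  position 18–19: grey blue
  position 28–29: grey blue
  position 30–31: grey blue
  position 33–34: grey blue
  position 36–37: grey blue
  position 42–43: grey blue
  position 45–46: grey blue

8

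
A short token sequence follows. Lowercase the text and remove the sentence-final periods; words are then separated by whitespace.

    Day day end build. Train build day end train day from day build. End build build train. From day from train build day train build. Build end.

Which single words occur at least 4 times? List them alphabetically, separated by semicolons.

build; day; end; train

Unigram counts meeting the condition (at least 4 times):
  build: 8
  day: 7
  end: 4
  train: 5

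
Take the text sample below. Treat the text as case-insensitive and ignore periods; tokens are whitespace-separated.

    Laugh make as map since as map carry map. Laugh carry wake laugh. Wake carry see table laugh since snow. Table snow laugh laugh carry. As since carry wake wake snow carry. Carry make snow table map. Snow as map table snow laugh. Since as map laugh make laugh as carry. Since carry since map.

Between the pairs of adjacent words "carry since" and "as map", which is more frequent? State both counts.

"carry since": 2 occurrences
"as map": 4 occurrences

"as map" (4 vs 2)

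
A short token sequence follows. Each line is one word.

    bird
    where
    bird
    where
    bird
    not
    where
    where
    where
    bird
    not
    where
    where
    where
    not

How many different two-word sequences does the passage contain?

15 tokens → 14 bigram windows in total.
Repeated bigrams (each contributes count−1 duplicates):
  where where: 4
  where bird: 3
  bird not: 2
  bird where: 2
  not where: 2
8 duplicate windows → 14 − 8 = 6 distinct.

6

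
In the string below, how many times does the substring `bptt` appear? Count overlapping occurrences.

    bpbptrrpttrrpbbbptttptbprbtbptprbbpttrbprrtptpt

2

Sliding a length-4 window over the 47 characters (44 positions):
  position 16–19: bptt
  position 34–37: bptt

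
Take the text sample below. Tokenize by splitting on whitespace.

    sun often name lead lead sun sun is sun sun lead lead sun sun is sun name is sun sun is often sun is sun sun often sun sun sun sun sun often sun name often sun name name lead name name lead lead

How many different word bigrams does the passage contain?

44 tokens → 43 bigram windows in total.
Repeated bigrams (each contributes count−1 duplicates):
  sun sun: 9
  is sun: 4
  often sun: 4
  sun is: 4
  lead lead: 3
  name lead: 3
  sun name: 3
  sun often: 3
  … (2 more repeated)
27 duplicate windows → 43 − 27 = 16 distinct.

16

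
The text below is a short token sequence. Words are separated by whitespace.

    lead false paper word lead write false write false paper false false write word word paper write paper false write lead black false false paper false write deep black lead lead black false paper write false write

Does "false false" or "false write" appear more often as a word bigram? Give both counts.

"false write" (5 vs 2)

"false false": 2 occurrences
"false write": 5 occurrences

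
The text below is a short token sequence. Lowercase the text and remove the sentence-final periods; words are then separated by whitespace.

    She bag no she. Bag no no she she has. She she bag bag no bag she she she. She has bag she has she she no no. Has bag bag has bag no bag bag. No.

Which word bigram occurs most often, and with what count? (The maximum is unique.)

"she she", 6 times

Bigram frequencies (highest first):
  she she: 6
  bag no: 5
  she bag: 3
  she has: 3
  bag bag: 3
  has bag: 3
  … (8 more, each ≤ 2)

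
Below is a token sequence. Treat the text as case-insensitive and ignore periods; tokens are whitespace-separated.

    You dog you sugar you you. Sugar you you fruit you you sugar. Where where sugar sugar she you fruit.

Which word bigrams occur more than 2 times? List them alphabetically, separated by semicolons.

you sugar; you you

Bigram counts meeting the condition (more than 2 times):
  you sugar: 3
  you you: 3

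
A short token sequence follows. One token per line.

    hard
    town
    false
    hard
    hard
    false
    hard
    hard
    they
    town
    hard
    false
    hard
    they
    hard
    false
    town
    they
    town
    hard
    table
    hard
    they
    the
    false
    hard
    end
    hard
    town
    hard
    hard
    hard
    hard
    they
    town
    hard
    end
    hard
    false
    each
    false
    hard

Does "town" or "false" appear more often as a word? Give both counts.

"town": 6 occurrences
"false": 7 occurrences

"false" (7 vs 6)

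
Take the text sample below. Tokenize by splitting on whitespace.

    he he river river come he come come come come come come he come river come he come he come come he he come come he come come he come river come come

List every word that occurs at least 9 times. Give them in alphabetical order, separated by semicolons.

come; he

Unigram counts meeting the condition (at least 9 times):
  come: 19
  he: 10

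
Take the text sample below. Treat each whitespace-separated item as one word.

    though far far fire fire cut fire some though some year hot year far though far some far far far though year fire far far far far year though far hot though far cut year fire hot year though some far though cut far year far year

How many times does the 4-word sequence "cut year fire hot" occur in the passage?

1

Scanning the 44 overlapping 4-gram windows for "cut year fire hot":
  position 34–37: cut year fire hot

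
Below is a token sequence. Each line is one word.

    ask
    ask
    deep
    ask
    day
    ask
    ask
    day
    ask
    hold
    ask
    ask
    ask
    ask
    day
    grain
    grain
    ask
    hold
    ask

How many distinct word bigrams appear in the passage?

10

20 tokens → 19 bigram windows in total.
Repeated bigrams (each contributes count−1 duplicates):
  ask ask: 5
  ask day: 3
  ask hold: 2
  day ask: 2
  hold ask: 2
9 duplicate windows → 19 − 9 = 10 distinct.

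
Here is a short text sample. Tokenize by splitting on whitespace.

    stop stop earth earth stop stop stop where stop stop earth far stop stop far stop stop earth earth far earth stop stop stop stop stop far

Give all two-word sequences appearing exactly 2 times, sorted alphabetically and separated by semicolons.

earth earth; earth far; earth stop; far stop; stop far

Bigram counts meeting the condition (exactly 2 times):
  earth earth: 2
  earth far: 2
  earth stop: 2
  far stop: 2
  stop far: 2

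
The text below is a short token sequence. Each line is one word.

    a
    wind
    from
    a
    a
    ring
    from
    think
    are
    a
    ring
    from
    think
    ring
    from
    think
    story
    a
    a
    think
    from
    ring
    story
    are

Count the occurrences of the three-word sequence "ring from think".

3

Scanning the 22 overlapping trigram windows for "ring from think":
  position 6–8: ring from think
  position 11–13: ring from think
  position 14–16: ring from think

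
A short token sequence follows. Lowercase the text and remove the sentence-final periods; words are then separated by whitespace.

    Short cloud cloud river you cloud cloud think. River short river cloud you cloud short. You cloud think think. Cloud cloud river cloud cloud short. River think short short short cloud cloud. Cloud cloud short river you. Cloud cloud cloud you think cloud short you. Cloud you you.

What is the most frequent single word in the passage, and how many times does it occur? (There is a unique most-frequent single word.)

Unigram frequencies (highest first):
  cloud: 20
  short: 9
  you: 8
  river: 6
  think: 5

"cloud", 20 times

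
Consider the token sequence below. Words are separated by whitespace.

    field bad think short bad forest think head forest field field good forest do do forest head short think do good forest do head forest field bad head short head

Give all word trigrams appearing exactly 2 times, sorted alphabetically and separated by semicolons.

good forest do; head forest field

Trigram counts meeting the condition (exactly 2 times):
  good forest do: 2
  head forest field: 2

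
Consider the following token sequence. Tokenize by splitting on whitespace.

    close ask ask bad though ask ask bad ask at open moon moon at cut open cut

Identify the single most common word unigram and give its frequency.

Unigram frequencies (highest first):
  ask: 5
  bad: 2
  at: 2
  open: 2
  moon: 2
  cut: 2
  … (2 more, each ≤ 1)

"ask", 5 times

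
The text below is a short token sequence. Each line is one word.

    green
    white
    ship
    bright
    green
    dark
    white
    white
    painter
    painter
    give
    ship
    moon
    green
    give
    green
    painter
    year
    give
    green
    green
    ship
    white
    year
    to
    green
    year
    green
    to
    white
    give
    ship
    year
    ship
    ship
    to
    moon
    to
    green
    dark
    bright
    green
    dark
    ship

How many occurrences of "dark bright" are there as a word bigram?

1

Scanning the 43 overlapping bigram windows for "dark bright":
  position 40–41: dark bright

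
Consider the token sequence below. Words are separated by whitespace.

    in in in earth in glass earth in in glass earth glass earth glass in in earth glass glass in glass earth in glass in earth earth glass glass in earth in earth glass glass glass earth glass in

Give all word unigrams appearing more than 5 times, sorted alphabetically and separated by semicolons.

Unigram counts meeting the condition (more than 5 times):
  earth: 11
  glass: 14
  in: 14

earth; glass; in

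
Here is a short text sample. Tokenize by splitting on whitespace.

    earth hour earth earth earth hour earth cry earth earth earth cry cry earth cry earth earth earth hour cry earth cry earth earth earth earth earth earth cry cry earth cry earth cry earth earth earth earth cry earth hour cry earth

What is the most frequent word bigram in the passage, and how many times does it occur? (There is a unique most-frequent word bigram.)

"earth earth", 14 times

Bigram frequencies (highest first):
  earth earth: 14
  cry earth: 10
  earth cry: 8
  earth hour: 4
  hour earth: 2
  cry cry: 2
  … (1 more, each ≤ 2)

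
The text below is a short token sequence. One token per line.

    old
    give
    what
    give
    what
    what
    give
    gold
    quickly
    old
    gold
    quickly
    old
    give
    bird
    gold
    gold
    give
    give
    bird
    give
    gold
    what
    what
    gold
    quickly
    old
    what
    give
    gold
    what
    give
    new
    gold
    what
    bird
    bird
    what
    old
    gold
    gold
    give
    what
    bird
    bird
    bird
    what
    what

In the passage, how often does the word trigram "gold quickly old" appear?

Scanning the 46 overlapping trigram windows for "gold quickly old":
  position 8–10: gold quickly old
  position 11–13: gold quickly old
  position 25–27: gold quickly old

3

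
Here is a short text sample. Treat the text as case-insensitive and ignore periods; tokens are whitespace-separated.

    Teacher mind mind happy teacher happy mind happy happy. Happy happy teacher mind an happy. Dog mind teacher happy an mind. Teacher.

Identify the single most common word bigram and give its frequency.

Bigram frequencies (highest first):
  happy happy: 3
  teacher mind: 2
  mind happy: 2
  happy teacher: 2
  teacher happy: 2
  mind teacher: 2
  … (8 more, each ≤ 1)

"happy happy", 3 times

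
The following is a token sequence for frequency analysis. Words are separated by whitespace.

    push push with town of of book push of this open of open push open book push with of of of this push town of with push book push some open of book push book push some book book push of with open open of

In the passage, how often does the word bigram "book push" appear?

6

Scanning the 44 overlapping bigram windows for "book push":
  position 7–8: book push
  position 16–17: book push
  position 28–29: book push
  position 33–34: book push
  position 35–36: book push
  position 39–40: book push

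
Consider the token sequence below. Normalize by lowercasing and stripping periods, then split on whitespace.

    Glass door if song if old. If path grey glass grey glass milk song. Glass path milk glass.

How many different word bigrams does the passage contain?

18 tokens → 17 bigram windows in total.
Repeated bigrams (each contributes count−1 duplicates):
  grey glass: 2
1 duplicate windows → 17 − 1 = 16 distinct.

16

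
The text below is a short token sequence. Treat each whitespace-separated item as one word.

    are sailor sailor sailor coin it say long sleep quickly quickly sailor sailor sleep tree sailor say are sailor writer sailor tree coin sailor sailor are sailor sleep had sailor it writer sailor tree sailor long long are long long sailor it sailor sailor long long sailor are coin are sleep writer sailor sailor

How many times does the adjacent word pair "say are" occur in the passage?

Scanning the 53 overlapping bigram windows for "say are":
  position 17–18: say are

1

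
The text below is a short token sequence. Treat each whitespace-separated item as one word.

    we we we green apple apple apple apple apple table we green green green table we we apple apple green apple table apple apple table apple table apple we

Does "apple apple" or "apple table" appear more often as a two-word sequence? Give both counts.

"apple apple" (6 vs 4)

"apple apple": 6 occurrences
"apple table": 4 occurrences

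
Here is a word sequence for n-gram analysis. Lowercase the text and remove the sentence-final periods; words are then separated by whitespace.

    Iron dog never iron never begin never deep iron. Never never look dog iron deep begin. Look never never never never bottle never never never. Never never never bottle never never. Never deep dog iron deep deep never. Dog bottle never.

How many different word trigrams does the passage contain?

29

41 tokens → 39 trigram windows in total.
Repeated trigrams (each contributes count−1 duplicates):
  never never never: 7
  bottle never never: 2
  dog iron deep: 2
  never bottle never: 2
  never never bottle: 2
10 duplicate windows → 39 − 10 = 29 distinct.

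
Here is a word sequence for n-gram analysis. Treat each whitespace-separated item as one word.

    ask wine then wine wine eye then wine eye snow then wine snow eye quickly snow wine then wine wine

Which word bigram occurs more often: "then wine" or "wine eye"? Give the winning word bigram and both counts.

"then wine": 4 occurrences
"wine eye": 2 occurrences

"then wine" (4 vs 2)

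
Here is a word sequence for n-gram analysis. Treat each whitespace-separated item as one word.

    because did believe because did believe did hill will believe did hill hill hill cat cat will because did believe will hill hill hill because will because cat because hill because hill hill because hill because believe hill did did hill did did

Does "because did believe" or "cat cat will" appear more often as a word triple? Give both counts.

"because did believe": 3 occurrences
"cat cat will": 1 occurrence

"because did believe" (3 vs 1)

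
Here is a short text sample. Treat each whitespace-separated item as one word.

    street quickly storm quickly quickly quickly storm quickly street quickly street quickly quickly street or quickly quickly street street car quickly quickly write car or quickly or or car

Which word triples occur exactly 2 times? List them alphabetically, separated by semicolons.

quickly quickly street; quickly storm quickly; quickly street quickly

Trigram counts meeting the condition (exactly 2 times):
  quickly quickly street: 2
  quickly storm quickly: 2
  quickly street quickly: 2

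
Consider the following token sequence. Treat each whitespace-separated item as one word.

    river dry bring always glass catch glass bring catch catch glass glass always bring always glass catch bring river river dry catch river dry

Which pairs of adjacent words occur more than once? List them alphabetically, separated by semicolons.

always glass; bring always; catch glass; glass catch; river dry

Bigram counts meeting the condition (more than once):
  always glass: 2
  bring always: 2
  catch glass: 2
  glass catch: 2
  river dry: 3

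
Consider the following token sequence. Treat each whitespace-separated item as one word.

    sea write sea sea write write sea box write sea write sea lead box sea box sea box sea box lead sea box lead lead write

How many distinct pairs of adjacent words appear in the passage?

26 tokens → 25 bigram windows in total.
Repeated bigrams (each contributes count−1 duplicates):
  sea box: 5
  write sea: 4
  box sea: 3
  sea write: 3
  box lead: 2
12 duplicate windows → 25 − 12 = 13 distinct.

13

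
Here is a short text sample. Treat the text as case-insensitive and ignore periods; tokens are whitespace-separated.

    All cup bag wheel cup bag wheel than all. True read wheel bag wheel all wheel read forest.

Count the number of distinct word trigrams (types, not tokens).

15

18 tokens → 16 trigram windows in total.
Repeated trigrams (each contributes count−1 duplicates):
  cup bag wheel: 2
1 duplicate windows → 16 − 1 = 15 distinct.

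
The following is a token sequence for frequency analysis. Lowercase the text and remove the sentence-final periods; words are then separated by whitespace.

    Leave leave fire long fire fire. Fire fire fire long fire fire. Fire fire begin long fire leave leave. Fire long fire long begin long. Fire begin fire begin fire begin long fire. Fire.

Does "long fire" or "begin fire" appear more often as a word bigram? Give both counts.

"long fire" (6 vs 2)

"long fire": 6 occurrences
"begin fire": 2 occurrences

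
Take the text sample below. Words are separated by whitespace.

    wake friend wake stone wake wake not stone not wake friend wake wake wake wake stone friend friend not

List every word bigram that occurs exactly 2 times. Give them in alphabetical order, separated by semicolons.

friend wake; wake friend; wake stone

Bigram counts meeting the condition (exactly 2 times):
  friend wake: 2
  wake friend: 2
  wake stone: 2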